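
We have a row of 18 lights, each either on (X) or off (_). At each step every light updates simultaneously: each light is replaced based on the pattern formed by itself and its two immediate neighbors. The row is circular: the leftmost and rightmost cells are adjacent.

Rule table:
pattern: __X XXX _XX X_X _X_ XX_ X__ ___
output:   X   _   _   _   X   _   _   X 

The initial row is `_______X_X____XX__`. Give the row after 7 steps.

XXXXXXXX_X_XXX___X
_________X_____XX_
XXXXXXXXXX_XXXX___
________________XX
_XXXXXXXXXXXXXXX__
X________________X
__XXXXXXXXXXXXXXX_

__XXXXXXXXXXXXXXX_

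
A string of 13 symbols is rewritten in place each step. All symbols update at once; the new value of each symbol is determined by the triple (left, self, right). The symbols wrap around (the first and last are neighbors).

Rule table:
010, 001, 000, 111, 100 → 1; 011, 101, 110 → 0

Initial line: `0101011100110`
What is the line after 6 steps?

1101001011001
1001111000110
1110110111000
0100000010111
0111111110010
1011111101111

1011111101111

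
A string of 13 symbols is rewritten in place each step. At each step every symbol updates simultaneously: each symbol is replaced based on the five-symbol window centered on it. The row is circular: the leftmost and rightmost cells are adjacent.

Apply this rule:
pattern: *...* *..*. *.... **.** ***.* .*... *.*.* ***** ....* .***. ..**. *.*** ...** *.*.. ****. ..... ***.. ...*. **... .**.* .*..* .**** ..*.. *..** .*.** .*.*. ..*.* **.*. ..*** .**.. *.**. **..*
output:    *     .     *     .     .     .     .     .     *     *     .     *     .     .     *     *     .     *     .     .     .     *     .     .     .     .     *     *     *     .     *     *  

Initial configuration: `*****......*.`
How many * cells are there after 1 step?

**.*..******.
count of *: 9

9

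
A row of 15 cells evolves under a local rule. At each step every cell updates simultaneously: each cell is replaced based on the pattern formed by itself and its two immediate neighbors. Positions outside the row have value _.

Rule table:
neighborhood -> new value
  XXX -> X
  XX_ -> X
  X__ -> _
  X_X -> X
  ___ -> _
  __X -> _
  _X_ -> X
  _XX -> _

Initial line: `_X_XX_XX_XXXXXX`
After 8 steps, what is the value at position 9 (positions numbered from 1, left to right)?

X

step 1: _XX_XX_XX_XXXXX
step 2: __XX_XX_XX_XXXX
step 3: ___XX_XX_XX_XXX
step 4: ____XX_XX_XX_XX
step 5: _____XX_XX_XX_X
step 6: ______XX_XX_XXX
step 7: _______XX_XX_XX
step 8: ________XX_XX_X
position 9 holds X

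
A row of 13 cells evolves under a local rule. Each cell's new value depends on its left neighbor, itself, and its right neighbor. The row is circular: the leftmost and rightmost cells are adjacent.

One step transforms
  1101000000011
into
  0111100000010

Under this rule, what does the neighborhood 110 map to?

1

At position 1 the neighborhood is 110; the next row has 1 there.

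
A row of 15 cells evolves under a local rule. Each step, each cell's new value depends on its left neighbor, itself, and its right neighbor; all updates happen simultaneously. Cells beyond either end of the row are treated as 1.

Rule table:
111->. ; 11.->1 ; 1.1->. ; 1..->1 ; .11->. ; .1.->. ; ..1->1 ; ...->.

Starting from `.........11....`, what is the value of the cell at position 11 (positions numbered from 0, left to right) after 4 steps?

1

step 1: 1.......1.11..1
step 2: 11.....1...111.
step 3: .11...1.1.1..1.
step 4: ..11.1.....11..
position 11 holds 1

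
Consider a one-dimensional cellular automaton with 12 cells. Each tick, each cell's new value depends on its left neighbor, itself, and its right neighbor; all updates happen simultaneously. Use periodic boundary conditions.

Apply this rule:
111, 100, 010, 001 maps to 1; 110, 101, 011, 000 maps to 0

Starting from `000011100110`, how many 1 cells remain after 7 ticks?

9

000101011001
101101000111
000001101011
100010001000
110111011101
100010001000  (repeats tick 4; period 2)
tick 7: 110111011101
count of 1: 9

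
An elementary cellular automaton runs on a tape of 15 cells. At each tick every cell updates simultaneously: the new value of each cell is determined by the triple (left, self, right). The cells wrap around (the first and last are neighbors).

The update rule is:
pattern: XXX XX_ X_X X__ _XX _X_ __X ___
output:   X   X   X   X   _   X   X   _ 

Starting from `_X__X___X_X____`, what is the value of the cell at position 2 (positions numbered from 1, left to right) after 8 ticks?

tick 1: XXXXXX_XXXXX___
tick 2: _XXXXXX_XXXXX_X
tick 3: X_XXXXXX_XXXXXX
tick 4: XX_XXXXXX_XXXXX
tick 5: XXX_XXXXXX_XXXX
tick 6: XXXX_XXXXXX_XXX
tick 7: XXXXX_XXXXXX_XX
tick 8: XXXXXX_XXXXXX_X
position 2 holds X

X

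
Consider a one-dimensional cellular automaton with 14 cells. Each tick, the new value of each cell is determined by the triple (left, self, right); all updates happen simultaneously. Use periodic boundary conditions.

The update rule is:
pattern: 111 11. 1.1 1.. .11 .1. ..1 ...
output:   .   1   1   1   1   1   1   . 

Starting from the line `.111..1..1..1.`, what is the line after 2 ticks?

.111..........

11.11111111111
.111..........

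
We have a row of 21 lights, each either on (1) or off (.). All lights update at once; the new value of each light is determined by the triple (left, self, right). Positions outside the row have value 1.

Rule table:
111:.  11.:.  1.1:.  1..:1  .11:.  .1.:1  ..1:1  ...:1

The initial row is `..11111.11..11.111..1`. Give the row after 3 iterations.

11........11......111

iteration 1: 11........11......11.
iteration 2: ..11111111..111111...
iteration 3: 11........11......111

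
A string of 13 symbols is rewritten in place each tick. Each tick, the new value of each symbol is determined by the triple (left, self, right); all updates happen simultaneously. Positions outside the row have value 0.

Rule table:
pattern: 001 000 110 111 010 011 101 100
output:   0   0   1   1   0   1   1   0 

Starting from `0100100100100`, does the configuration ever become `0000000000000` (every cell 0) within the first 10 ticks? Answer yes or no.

0000000000000
all cells are 0 at tick 1

yes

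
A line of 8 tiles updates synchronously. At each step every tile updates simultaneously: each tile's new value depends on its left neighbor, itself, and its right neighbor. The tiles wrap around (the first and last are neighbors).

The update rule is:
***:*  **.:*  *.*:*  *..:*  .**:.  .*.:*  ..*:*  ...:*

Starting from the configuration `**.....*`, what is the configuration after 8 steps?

*******.
.*******
*.******
**.*****
***.****
****.***
*****.**
******.*

******.*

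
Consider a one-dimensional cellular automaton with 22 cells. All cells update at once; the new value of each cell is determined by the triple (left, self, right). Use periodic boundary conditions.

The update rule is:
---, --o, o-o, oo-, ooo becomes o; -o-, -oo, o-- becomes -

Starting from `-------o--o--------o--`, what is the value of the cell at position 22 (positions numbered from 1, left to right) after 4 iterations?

-

iteration 1: ooooooo--o--ooooooo--o
iteration 2: ooooooo-o--o-oooooo-o-
iteration 3: -ooooooo--o-o-oooooo-o
iteration 4: o-oooooo-o-o-o-oooooo-
position 22 holds -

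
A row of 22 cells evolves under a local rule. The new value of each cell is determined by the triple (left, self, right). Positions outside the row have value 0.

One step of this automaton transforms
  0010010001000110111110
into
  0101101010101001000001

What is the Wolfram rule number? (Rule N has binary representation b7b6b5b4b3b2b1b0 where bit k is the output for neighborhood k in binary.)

position 17: 111 → 0  (bit 7 = 0)
position 14: 110 → 0  (bit 6 = 0)
position 15: 101 → 1  (bit 5 = 1)
position 3: 100 → 1  (bit 4 = 1)
position 13: 011 → 0  (bit 3 = 0)
position 2: 010 → 0  (bit 2 = 0)
position 1: 001 → 1  (bit 1 = 1)
position 0: 000 → 0  (bit 0 = 0)
bits b7..b0 = 00110010 = 50

50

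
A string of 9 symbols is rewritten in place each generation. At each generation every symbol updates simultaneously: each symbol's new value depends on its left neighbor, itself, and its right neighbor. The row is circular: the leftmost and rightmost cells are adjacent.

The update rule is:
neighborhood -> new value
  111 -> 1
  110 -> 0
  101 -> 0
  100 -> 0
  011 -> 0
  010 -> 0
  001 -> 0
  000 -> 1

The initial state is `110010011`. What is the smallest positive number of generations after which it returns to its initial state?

100000001
001111100
100111001
000010000
111000111
110010011

6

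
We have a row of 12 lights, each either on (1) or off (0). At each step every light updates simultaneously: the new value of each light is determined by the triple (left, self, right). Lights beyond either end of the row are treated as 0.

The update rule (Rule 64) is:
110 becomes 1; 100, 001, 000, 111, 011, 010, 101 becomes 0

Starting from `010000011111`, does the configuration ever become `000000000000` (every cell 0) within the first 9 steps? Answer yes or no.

yes

step 1: 000000000001
step 2: 000000000000
all cells are 0 at step 2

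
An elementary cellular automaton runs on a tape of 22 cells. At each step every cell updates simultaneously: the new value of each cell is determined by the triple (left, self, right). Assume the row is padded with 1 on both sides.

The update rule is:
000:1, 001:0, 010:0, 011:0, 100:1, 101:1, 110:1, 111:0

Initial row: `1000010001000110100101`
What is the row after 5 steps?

1111001100110011010010
0001100110011001101001
1100110011001100110100
0110011001100110011010
1011001100110011001101

1011001100110011001101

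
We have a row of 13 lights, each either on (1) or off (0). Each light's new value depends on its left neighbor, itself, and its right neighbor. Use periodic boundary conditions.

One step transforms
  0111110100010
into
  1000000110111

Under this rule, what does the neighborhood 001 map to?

At position 0 the neighborhood is 001; the next row has 1 there.

1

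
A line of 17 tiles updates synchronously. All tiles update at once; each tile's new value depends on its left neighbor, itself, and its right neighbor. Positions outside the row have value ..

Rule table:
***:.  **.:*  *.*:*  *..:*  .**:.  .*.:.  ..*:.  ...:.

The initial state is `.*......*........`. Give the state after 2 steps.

..*......*.......
...*......*......

...*......*......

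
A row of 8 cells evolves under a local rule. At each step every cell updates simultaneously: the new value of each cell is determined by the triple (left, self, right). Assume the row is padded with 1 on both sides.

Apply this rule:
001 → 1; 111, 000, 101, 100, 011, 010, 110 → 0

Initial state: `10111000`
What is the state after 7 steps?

01001001

step 1: 00000001
step 2: 00000010
step 3: 00000100
step 4: 00001001
step 5: 00010010
step 6: 00100100
step 7: 01001001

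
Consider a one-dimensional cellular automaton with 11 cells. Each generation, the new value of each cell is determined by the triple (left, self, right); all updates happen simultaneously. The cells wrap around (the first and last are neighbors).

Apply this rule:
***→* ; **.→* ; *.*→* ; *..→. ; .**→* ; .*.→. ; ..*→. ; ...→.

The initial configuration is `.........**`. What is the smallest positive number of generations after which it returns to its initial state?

1

.........**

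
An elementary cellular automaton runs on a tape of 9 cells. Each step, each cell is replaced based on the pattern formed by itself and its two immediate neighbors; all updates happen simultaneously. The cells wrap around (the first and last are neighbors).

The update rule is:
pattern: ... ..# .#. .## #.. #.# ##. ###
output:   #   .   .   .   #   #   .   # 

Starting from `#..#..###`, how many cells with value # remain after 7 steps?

.#..#..##
#.#..#...
.#.#..##.
..#.#...#
#..#.##..
.#..#..#.
..#..#..#
count of #: 3

3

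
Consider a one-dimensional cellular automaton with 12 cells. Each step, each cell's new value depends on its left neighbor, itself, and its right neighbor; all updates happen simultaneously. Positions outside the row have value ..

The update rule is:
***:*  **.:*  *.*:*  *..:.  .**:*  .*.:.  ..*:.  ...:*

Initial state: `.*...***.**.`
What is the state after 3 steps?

...*.******.
**..*******.
**..*******.

**..*******.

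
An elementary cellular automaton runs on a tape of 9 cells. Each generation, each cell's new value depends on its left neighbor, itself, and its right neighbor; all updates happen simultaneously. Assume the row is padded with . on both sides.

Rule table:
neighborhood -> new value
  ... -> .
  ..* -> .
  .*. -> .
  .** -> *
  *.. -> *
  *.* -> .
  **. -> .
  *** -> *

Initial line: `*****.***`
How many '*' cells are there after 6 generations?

1

generation 1: ****..**.
generation 2: ***.*.*.*
generation 3: **.......
generation 4: *.*......
generation 5: ...*.....
generation 6: ....*....
count of *: 1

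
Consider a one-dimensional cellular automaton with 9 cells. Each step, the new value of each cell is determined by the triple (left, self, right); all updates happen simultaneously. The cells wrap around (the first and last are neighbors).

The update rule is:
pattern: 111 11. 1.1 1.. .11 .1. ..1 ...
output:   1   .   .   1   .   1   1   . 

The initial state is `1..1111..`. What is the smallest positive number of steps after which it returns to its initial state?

7

step 1: 111.11.11
step 2: 11......1
step 3: 1.1....1.
step 4: 1.11..11.
step 5: 1...11...
step 6: 11.1..1.1
step 7: 1..1111..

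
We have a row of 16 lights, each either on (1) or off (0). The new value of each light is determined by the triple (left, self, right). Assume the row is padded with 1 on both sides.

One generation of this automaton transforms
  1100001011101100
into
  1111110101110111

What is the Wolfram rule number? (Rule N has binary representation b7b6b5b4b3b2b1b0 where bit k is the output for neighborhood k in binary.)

243

position 0: 111 → 1  (bit 7 = 1)
position 1: 110 → 1  (bit 6 = 1)
position 7: 101 → 1  (bit 5 = 1)
position 2: 100 → 1  (bit 4 = 1)
position 8: 011 → 0  (bit 3 = 0)
position 6: 010 → 0  (bit 2 = 0)
position 5: 001 → 1  (bit 1 = 1)
position 3: 000 → 1  (bit 0 = 1)
bits b7..b0 = 11110011 = 243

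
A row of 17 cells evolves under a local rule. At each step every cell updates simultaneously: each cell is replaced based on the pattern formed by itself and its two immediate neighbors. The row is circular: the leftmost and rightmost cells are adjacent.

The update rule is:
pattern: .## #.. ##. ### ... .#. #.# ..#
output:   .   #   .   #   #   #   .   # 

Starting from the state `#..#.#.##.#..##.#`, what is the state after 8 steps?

#.############.##

.###.#....###....
#.#..#####.#.####
..###.###..#..###
##.#...#.#####.#.
...#####..###..#.
###.###.##.#.####
##...#.....#..###
#.############.##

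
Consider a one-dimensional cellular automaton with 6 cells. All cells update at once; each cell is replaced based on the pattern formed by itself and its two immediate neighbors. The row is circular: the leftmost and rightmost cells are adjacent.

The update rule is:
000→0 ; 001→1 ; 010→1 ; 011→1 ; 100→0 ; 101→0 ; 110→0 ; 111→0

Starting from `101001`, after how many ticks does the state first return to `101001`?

6

tick 1: 001011
tick 2: 011010
tick 3: 110010
tick 4: 100110
tick 5: 101100
tick 6: 101001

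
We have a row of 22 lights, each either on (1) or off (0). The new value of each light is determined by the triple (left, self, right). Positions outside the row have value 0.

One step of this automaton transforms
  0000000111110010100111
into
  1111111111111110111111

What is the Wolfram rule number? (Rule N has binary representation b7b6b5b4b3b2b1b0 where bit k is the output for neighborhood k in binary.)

position 8: 111 → 1  (bit 7 = 1)
position 11: 110 → 1  (bit 6 = 1)
position 15: 101 → 0  (bit 5 = 0)
position 12: 100 → 1  (bit 4 = 1)
position 7: 011 → 1  (bit 3 = 1)
position 14: 010 → 1  (bit 2 = 1)
position 6: 001 → 1  (bit 1 = 1)
position 0: 000 → 1  (bit 0 = 1)
bits b7..b0 = 11011111 = 223

223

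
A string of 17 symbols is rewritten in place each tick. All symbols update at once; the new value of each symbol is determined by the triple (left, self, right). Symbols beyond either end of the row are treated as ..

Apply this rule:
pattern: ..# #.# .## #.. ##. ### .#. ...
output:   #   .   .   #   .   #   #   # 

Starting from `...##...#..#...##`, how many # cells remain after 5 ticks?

tick 1: ###..##########..
tick 2: .#.##.########.##
tick 3: ##.....######....
tick 4: ..#####.####.####
tick 5: ##.###...##...##.
count of #: 9

9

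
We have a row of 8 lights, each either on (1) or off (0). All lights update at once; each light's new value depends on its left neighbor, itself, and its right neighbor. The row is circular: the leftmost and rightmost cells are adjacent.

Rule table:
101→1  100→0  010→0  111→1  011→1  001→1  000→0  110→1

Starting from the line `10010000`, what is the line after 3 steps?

10000100

00100001
01000010
10000100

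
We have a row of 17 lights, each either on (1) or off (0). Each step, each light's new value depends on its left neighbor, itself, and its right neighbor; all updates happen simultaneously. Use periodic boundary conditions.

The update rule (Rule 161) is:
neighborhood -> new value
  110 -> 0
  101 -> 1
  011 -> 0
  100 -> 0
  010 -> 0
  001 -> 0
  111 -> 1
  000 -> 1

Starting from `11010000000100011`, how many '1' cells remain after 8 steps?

step 1: 10100111110001001
step 2: 01000011100100000
step 3: 00011001000001111
step 4: 01000000011100110
step 5: 00011111001000000
step 6: 11001110000011111
step 7: 10000100111001111
step 8: 00110000010000111
count of 1: 6

6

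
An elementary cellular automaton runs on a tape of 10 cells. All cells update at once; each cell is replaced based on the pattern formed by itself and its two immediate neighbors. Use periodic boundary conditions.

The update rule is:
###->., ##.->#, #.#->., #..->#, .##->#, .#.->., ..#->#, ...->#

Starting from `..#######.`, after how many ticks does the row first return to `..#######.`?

###.....##
..#######.

2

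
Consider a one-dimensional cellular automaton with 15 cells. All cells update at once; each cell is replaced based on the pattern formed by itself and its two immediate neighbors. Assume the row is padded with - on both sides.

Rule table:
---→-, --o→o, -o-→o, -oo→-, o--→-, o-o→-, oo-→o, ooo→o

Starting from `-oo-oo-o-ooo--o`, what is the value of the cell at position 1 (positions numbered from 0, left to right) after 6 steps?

o-o--o-o--oo-oo
o-o-oo-o-o-o--o
o-o--o-o-o-o-oo
o-o-oo-o-o-o--o  (repeats step 2; period 2)
step 6: o-o-oo-o-o-o--o
position 1 holds -

-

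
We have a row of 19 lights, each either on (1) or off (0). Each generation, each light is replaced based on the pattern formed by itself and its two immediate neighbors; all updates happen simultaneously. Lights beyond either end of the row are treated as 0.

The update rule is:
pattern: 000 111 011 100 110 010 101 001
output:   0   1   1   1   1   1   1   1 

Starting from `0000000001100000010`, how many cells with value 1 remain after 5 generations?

15

generation 1: 0000000011110000111
generation 2: 0000000111111001111
generation 3: 0000001111111111111
generation 4: 0000011111111111111
generation 5: 0000111111111111111
count of 1: 15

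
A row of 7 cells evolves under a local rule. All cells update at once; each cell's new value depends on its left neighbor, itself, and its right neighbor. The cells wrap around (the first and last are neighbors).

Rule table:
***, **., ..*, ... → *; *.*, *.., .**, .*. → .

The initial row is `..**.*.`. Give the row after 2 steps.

.*...**

**.*...
.*...**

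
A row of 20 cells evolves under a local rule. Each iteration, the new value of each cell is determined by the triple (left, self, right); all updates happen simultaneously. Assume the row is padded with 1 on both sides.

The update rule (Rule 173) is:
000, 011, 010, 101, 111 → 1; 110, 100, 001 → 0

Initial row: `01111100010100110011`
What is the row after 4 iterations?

11000111100011111111

iteration 1: 11111001011100100011
iteration 2: 11110001111000101011
iteration 3: 11100101110010111111
iteration 4: 11000111100011111111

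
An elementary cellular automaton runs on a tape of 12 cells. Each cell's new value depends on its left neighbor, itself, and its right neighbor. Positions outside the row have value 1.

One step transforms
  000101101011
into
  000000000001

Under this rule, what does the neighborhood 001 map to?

0

At position 2 the neighborhood is 001; the next row has 0 there.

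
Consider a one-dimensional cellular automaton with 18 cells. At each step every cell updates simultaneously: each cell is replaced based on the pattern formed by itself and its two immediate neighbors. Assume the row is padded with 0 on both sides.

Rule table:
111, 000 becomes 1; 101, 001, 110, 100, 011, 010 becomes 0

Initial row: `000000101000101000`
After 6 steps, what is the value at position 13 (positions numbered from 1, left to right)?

1

step 1: 111110000010000011
step 2: 011100111000111000
step 3: 001000010010010011
step 4: 100011000000000000
step 5: 001000011111111111
step 6: 100011001111111110
position 13 holds 1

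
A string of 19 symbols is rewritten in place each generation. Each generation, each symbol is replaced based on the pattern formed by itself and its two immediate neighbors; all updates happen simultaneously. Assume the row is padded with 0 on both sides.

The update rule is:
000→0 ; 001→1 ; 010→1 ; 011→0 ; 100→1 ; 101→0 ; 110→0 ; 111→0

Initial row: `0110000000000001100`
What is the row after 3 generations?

1001000000000010010
1111100000000111111
0000010000001000000

0000010000001000000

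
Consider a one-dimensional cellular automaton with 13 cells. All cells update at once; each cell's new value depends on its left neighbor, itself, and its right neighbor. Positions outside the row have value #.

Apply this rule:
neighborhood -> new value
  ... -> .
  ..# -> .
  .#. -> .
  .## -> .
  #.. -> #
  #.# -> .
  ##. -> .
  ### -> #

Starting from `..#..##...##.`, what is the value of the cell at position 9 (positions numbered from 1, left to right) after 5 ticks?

#..#...#.....
.#..#...#....
..#..#...#...
#..#..#...#..
.#..#..#...#.
position 9 holds .

.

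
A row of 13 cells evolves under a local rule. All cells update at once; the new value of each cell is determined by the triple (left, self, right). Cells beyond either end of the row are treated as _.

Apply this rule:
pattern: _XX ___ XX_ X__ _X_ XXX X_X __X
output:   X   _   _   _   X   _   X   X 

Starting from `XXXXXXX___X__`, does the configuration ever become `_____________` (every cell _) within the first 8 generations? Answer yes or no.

generation 1: X________XX__
generation 2: X_______XX___
generation 3: X______XX____
generation 4: X_____XX_____
generation 5: X____XX______
generation 6: X___XX_______
generation 7: X__XX________
generation 8: X_XX_________
generation 8 is X_XX_________, still not uniform _

no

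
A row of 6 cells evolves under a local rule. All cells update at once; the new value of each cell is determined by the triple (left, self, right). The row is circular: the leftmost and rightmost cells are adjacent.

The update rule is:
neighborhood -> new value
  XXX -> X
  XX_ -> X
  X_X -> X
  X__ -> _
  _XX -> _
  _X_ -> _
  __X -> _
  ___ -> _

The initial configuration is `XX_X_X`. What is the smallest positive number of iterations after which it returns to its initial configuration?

6

XXX_X_
_XXX_X
X_XXX_
_X_XXX
X_X_XX
XX_X_X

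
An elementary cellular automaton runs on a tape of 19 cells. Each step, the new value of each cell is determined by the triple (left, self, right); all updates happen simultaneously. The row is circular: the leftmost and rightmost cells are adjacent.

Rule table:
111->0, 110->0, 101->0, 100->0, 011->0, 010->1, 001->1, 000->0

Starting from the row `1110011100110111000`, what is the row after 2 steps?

0000100001000000001
0001100011000000011

0001100011000000011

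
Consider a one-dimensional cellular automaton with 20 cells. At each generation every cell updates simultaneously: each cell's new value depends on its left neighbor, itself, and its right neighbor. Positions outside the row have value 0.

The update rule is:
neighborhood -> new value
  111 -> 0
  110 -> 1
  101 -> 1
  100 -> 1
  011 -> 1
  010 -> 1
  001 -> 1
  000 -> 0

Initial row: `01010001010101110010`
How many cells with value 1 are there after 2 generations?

8

11111011111111011111
10001110000001110001
count of 1: 8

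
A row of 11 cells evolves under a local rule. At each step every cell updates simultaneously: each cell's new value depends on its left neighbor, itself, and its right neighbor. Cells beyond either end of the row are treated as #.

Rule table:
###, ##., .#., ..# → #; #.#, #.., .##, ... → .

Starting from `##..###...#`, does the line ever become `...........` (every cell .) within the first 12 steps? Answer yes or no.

no

step 1: ##.#.##..#.
step 2: ##.#..#.##.
step 3: ##.#.##..#.  (repeats step 1; period 2)
step 12: ##.#..#.##.
step 12 is ##.#..#.##., still not uniform .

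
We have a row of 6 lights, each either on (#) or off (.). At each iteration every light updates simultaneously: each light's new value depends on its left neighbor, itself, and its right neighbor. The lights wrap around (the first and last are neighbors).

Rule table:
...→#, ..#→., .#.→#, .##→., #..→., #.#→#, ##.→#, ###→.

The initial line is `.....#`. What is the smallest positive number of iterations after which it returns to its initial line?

18

.###.#
#..###
#.....
#.###.
##..##
.#....
.#.###
###..#
..#...
#.#.##
####..
...#..
##.#.#
.####.
....#.
###.#.
..####
.....#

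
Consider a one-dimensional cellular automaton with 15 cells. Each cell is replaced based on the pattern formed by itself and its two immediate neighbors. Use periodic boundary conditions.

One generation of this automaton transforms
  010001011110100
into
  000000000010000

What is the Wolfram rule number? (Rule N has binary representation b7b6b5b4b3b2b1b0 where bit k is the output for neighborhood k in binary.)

position 8: 111 → 0  (bit 7 = 0)
position 10: 110 → 1  (bit 6 = 1)
position 6: 101 → 0  (bit 5 = 0)
position 2: 100 → 0  (bit 4 = 0)
position 7: 011 → 0  (bit 3 = 0)
position 1: 010 → 0  (bit 2 = 0)
position 0: 001 → 0  (bit 1 = 0)
position 3: 000 → 0  (bit 0 = 0)
bits b7..b0 = 01000000 = 64

64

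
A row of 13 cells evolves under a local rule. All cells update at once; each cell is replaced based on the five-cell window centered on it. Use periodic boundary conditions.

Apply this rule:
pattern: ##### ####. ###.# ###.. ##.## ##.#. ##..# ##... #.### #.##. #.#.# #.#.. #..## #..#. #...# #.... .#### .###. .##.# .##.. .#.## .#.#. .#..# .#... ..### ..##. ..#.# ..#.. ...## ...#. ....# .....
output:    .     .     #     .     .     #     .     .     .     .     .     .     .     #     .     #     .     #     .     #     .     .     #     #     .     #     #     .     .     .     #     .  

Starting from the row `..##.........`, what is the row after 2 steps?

#...#.##...#.

step 1: #.##.#.......
step 2: #...#.##...#.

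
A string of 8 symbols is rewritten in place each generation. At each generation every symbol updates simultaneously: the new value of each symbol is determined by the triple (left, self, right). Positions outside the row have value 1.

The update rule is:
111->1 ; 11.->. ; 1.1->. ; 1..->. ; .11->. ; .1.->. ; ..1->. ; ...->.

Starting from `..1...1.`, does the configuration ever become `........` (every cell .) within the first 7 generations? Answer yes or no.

yes

generation 1: ........
all cells are . at generation 1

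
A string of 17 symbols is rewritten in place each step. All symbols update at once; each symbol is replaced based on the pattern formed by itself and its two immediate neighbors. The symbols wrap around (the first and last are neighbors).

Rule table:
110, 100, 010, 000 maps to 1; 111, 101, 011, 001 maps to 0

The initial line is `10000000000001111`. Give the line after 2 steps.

11111111111100000
00000000000111110

00000000000111110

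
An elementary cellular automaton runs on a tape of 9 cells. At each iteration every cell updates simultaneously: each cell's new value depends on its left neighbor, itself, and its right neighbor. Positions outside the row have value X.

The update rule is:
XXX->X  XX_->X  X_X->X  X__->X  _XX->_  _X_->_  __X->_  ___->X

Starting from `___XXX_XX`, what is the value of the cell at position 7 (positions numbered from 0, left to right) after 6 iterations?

XX__XXX_X
XXX__XXX_
XXXX__XXX
XXXXX__XX
XXXXXX__X
XXXXXXX__
position 7 holds _

_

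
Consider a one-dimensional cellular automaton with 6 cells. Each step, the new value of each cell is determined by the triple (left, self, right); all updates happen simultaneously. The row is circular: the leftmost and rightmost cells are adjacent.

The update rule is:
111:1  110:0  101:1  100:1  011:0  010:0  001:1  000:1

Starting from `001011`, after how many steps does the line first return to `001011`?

2

110100
001011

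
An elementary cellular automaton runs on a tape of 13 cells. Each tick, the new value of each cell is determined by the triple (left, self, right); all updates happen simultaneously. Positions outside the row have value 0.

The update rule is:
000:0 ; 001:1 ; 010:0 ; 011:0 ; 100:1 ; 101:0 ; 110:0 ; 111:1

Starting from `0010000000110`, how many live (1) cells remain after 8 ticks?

0101000001001
1000100010110
0101010100001
1000000010010
0100000101101
1010001000000
0001010100000
0010000010000
count of 1: 2

2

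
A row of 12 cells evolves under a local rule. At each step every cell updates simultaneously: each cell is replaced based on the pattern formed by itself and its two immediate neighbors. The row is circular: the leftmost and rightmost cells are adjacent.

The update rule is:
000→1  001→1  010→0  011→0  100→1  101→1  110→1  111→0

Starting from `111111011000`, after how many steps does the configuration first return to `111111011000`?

24

step 1: 000001101111
step 2: 111110110001
step 3: 000011011110
step 4: 111101100011
step 5: 000110111100
step 6: 111011000111
step 7: 001101111000
step 8: 110110001111
step 9: 011011110000
step 10: 101100011111
step 11: 110111100000
step 12: 011000111111
step 13: 101111000001
step 14: 110001111110
step 15: 011110000011
step 16: 100011111101
step 17: 111100000110
step 18: 000111111011
step 19: 111000001101
step 20: 001111110110
step 21: 110000011011
step 22: 011111101100
step 23: 100000110111
step 24: 111111011000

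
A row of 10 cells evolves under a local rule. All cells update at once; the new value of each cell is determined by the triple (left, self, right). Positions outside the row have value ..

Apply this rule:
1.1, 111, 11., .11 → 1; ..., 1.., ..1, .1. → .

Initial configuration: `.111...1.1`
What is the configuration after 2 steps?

.111....1.
.111......

.111......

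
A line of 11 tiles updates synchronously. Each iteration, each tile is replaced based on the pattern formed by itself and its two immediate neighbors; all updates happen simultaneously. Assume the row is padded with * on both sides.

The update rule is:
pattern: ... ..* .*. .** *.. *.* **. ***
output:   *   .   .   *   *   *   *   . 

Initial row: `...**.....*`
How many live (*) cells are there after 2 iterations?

iteration 1: **.******.*
iteration 2: .***....***
count of *: 6

6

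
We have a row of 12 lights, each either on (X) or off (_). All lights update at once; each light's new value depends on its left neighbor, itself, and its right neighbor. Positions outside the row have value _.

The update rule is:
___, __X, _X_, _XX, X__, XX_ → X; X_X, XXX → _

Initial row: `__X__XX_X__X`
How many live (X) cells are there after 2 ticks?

XXXXXXX_XXXX
X_____X_X__X
count of X: 4

4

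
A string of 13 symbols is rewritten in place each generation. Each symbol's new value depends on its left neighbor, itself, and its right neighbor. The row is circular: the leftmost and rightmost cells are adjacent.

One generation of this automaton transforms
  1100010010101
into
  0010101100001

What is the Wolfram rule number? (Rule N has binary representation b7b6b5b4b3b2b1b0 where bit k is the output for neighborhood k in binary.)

26

position 0: 111 → 0  (bit 7 = 0)
position 1: 110 → 0  (bit 6 = 0)
position 9: 101 → 0  (bit 5 = 0)
position 2: 100 → 1  (bit 4 = 1)
position 12: 011 → 1  (bit 3 = 1)
position 5: 010 → 0  (bit 2 = 0)
position 4: 001 → 1  (bit 1 = 1)
position 3: 000 → 0  (bit 0 = 0)
bits b7..b0 = 00011010 = 26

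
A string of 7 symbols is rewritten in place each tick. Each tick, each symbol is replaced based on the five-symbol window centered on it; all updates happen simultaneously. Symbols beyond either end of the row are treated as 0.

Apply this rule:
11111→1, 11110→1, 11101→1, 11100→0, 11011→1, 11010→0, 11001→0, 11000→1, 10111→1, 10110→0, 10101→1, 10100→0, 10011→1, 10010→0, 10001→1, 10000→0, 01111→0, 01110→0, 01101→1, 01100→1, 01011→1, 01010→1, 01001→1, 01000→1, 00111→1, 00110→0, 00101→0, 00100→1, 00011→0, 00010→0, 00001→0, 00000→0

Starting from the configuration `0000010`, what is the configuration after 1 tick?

0000011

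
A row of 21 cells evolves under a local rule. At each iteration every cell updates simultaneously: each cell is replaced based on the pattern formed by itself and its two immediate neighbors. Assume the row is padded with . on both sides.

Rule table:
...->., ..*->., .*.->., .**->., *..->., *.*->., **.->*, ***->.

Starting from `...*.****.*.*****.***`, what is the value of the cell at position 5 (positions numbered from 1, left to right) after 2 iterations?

.

........*.......*...*
.....................
position 5 holds .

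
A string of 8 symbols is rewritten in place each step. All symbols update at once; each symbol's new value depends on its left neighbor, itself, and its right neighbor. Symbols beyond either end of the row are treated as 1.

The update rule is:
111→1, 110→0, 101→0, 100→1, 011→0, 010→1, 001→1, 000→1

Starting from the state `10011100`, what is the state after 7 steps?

11101110

01101011
00001001
11111110
11111100
11111011
11110001
11101110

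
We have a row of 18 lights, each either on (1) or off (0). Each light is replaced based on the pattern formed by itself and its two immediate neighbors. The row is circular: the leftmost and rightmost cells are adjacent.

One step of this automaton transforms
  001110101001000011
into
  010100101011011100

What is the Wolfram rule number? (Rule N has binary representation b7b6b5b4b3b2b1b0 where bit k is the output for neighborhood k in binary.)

135

position 3: 111 → 1  (bit 7 = 1)
position 4: 110 → 0  (bit 6 = 0)
position 5: 101 → 0  (bit 5 = 0)
position 0: 100 → 0  (bit 4 = 0)
position 2: 011 → 0  (bit 3 = 0)
position 6: 010 → 1  (bit 2 = 1)
position 1: 001 → 1  (bit 1 = 1)
position 13: 000 → 1  (bit 0 = 1)
bits b7..b0 = 10000111 = 135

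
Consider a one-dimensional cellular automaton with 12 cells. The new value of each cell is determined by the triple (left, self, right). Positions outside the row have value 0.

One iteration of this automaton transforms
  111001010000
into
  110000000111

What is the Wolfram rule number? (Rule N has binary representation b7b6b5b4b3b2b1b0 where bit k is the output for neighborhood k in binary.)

position 1: 111 → 1  (bit 7 = 1)
position 2: 110 → 0  (bit 6 = 0)
position 6: 101 → 0  (bit 5 = 0)
position 3: 100 → 0  (bit 4 = 0)
position 0: 011 → 1  (bit 3 = 1)
position 5: 010 → 0  (bit 2 = 0)
position 4: 001 → 0  (bit 1 = 0)
position 9: 000 → 1  (bit 0 = 1)
bits b7..b0 = 10001001 = 137

137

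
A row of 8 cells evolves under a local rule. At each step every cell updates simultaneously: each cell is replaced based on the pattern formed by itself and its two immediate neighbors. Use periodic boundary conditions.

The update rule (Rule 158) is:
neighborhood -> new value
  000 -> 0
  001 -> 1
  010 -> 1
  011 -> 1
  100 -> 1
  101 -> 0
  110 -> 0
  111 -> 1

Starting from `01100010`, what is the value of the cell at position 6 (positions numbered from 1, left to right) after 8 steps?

1

11010111
10010111
01110111
01100110
11011101
10011001
01110111  (repeats step 3; period 4)
step 8: 01100110
position 6 holds 1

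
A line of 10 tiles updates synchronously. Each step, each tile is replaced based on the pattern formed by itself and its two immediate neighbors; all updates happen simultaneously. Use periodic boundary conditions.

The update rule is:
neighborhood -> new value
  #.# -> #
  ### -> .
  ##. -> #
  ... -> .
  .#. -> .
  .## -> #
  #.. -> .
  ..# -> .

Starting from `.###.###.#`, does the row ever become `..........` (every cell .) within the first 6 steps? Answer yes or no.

##.###.##.
####.#####
...###....
...#.#....
....#.....
..........
all cells are . at step 6

yes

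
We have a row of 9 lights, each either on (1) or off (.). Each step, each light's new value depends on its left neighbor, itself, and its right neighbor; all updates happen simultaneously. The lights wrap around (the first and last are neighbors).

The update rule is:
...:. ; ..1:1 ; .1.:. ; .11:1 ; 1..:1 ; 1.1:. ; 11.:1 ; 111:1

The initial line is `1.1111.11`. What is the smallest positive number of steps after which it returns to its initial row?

1.1111.11

1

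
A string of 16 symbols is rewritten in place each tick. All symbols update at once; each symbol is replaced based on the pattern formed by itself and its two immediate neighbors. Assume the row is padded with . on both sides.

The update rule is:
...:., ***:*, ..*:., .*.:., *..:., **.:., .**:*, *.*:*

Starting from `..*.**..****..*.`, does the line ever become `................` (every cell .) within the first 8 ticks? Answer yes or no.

yes

...**...***.....
...*....**......
........*.......
................
all cells are . at tick 4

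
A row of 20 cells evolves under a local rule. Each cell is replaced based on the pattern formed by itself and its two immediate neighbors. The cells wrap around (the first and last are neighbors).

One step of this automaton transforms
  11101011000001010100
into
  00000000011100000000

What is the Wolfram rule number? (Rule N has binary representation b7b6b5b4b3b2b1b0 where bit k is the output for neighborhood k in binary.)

position 1: 111 → 0  (bit 7 = 0)
position 2: 110 → 0  (bit 6 = 0)
position 3: 101 → 0  (bit 5 = 0)
position 8: 100 → 0  (bit 4 = 0)
position 0: 011 → 0  (bit 3 = 0)
position 4: 010 → 0  (bit 2 = 0)
position 12: 001 → 0  (bit 1 = 0)
position 9: 000 → 1  (bit 0 = 1)
bits b7..b0 = 00000001 = 1

1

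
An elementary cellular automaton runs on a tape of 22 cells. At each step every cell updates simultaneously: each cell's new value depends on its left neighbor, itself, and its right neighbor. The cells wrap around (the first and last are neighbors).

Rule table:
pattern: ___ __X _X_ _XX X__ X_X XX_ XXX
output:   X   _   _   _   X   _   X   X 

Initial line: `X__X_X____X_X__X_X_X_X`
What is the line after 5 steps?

XX____XXX____X________
_XXXX__XXXXX__XXXXXXX_
__XXXX__XXXXX__XXXXXXX
X__XXXX__XXXXX__XXXXXX
XX__XXXX__XXXXX__XXXXX

XX__XXXX__XXXXX__XXXXX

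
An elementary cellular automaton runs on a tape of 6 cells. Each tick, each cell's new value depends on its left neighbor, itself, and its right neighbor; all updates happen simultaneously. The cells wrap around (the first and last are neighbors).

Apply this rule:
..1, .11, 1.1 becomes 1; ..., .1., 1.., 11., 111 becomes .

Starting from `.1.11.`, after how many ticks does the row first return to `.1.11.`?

6

tick 1: 1.11..
tick 2: .11..1
tick 3: 11..1.
tick 4: 1..1.1
tick 5: ..1.11
tick 6: .1.11.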